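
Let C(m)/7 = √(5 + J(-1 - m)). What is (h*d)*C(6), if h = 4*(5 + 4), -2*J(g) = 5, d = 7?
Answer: 882*√10 ≈ 2789.1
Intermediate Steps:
J(g) = -5/2 (J(g) = -½*5 = -5/2)
h = 36 (h = 4*9 = 36)
C(m) = 7*√10/2 (C(m) = 7*√(5 - 5/2) = 7*√(5/2) = 7*(√10/2) = 7*√10/2)
(h*d)*C(6) = (36*7)*(7*√10/2) = 252*(7*√10/2) = 882*√10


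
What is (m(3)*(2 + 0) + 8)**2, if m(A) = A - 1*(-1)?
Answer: 256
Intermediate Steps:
m(A) = 1 + A (m(A) = A + 1 = 1 + A)
(m(3)*(2 + 0) + 8)**2 = ((1 + 3)*(2 + 0) + 8)**2 = (4*2 + 8)**2 = (8 + 8)**2 = 16**2 = 256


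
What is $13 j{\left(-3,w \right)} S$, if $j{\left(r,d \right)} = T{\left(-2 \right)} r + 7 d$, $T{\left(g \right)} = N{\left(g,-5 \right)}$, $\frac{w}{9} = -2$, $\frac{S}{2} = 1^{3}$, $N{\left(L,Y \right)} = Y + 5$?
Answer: $-3276$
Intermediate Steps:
$N{\left(L,Y \right)} = 5 + Y$
$S = 2$ ($S = 2 \cdot 1^{3} = 2 \cdot 1 = 2$)
$w = -18$ ($w = 9 \left(-2\right) = -18$)
$T{\left(g \right)} = 0$ ($T{\left(g \right)} = 5 - 5 = 0$)
$j{\left(r,d \right)} = 7 d$ ($j{\left(r,d \right)} = 0 r + 7 d = 0 + 7 d = 7 d$)
$13 j{\left(-3,w \right)} S = 13 \cdot 7 \left(-18\right) 2 = 13 \left(-126\right) 2 = \left(-1638\right) 2 = -3276$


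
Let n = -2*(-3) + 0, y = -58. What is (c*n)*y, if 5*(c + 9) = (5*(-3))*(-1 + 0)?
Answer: 2088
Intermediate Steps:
c = -6 (c = -9 + ((5*(-3))*(-1 + 0))/5 = -9 + (-15*(-1))/5 = -9 + (⅕)*15 = -9 + 3 = -6)
n = 6 (n = 6 + 0 = 6)
(c*n)*y = -6*6*(-58) = -36*(-58) = 2088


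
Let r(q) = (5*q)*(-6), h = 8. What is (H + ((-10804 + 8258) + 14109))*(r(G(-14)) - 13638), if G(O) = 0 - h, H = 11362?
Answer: -307149150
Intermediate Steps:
G(O) = -8 (G(O) = 0 - 1*8 = 0 - 8 = -8)
r(q) = -30*q
(H + ((-10804 + 8258) + 14109))*(r(G(-14)) - 13638) = (11362 + ((-10804 + 8258) + 14109))*(-30*(-8) - 13638) = (11362 + (-2546 + 14109))*(240 - 13638) = (11362 + 11563)*(-13398) = 22925*(-13398) = -307149150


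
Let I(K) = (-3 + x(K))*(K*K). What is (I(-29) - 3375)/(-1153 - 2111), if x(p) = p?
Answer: 30287/3264 ≈ 9.2791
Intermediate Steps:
I(K) = K²*(-3 + K) (I(K) = (-3 + K)*(K*K) = (-3 + K)*K² = K²*(-3 + K))
(I(-29) - 3375)/(-1153 - 2111) = ((-29)²*(-3 - 29) - 3375)/(-1153 - 2111) = (841*(-32) - 3375)/(-3264) = (-26912 - 3375)*(-1/3264) = -30287*(-1/3264) = 30287/3264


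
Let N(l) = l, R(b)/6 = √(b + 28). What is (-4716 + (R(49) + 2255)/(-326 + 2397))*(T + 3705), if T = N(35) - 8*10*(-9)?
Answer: -43550031260/2071 + 26760*√77/2071 ≈ -2.1028e+7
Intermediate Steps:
R(b) = 6*√(28 + b) (R(b) = 6*√(b + 28) = 6*√(28 + b))
T = 755 (T = 35 - 8*10*(-9) = 35 - 80*(-9) = 35 - 1*(-720) = 35 + 720 = 755)
(-4716 + (R(49) + 2255)/(-326 + 2397))*(T + 3705) = (-4716 + (6*√(28 + 49) + 2255)/(-326 + 2397))*(755 + 3705) = (-4716 + (6*√77 + 2255)/2071)*4460 = (-4716 + (2255 + 6*√77)*(1/2071))*4460 = (-4716 + (2255/2071 + 6*√77/2071))*4460 = (-9764581/2071 + 6*√77/2071)*4460 = -43550031260/2071 + 26760*√77/2071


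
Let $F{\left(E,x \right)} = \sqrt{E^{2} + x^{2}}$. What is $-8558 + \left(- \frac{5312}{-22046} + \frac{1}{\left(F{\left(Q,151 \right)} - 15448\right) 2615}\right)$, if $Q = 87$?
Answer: $- \frac{29430036993217285142}{3438988738024215} - \frac{\sqrt{30370}}{623966023410} \approx -8557.8$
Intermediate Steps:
$-8558 + \left(- \frac{5312}{-22046} + \frac{1}{\left(F{\left(Q,151 \right)} - 15448\right) 2615}\right) = -8558 + \left(- \frac{5312}{-22046} + \frac{1}{\left(\sqrt{87^{2} + 151^{2}} - 15448\right) 2615}\right) = -8558 + \left(\left(-5312\right) \left(- \frac{1}{22046}\right) + \frac{1}{\sqrt{7569 + 22801} - 15448} \cdot \frac{1}{2615}\right) = -8558 + \left(\frac{2656}{11023} + \frac{1}{\sqrt{30370} - 15448} \cdot \frac{1}{2615}\right) = -8558 + \left(\frac{2656}{11023} + \frac{1}{-15448 + \sqrt{30370}} \cdot \frac{1}{2615}\right) = -8558 + \left(\frac{2656}{11023} + \frac{1}{2615 \left(-15448 + \sqrt{30370}\right)}\right) = - \frac{94332178}{11023} + \frac{1}{2615 \left(-15448 + \sqrt{30370}\right)}$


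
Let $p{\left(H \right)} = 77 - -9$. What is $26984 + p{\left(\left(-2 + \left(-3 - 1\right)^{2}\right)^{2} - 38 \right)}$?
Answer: $27070$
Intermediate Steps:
$p{\left(H \right)} = 86$ ($p{\left(H \right)} = 77 + \left(-30 + 39\right) = 77 + 9 = 86$)
$26984 + p{\left(\left(-2 + \left(-3 - 1\right)^{2}\right)^{2} - 38 \right)} = 26984 + 86 = 27070$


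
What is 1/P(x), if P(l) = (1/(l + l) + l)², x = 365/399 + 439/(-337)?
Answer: 196731606210623055936/553227799360730191681 ≈ 0.35561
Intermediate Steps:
x = -52156/134463 (x = 365*(1/399) + 439*(-1/337) = 365/399 - 439/337 = -52156/134463 ≈ -0.38788)
P(l) = (l + 1/(2*l))² (P(l) = (1/(2*l) + l)² = (l + 1/(2*l))²)
1/P(x) = 1/((1 + 2*(-52156/134463)²)²/(4*(-52156/134463)²)) = 1/((¼)*(18080298369/2720248336)*(1 + 2*(2720248336/18080298369))²) = 1/((¼)*(18080298369/2720248336)*(1 + 5440496672/18080298369)²) = 1/((¼)*(18080298369/2720248336)*(23520795041/18080298369)²) = 1/((¼)*(18080298369/2720248336)*(553227799360730191681/326897189112064060161)) = 1/(553227799360730191681/196731606210623055936) = 196731606210623055936/553227799360730191681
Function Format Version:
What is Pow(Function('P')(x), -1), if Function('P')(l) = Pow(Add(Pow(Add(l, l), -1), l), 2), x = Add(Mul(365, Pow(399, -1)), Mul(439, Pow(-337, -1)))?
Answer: Rational(196731606210623055936, 553227799360730191681) ≈ 0.35561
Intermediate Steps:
x = Rational(-52156, 134463) (x = Add(Mul(365, Rational(1, 399)), Mul(439, Rational(-1, 337))) = Add(Rational(365, 399), Rational(-439, 337)) = Rational(-52156, 134463) ≈ -0.38788)
Function('P')(l) = Pow(Add(l, Mul(Rational(1, 2), Pow(l, -1))), 2) (Function('P')(l) = Pow(Add(Pow(Mul(2, l), -1), l), 2) = Pow(Add(Mul(Rational(1, 2), Pow(l, -1)), l), 2) = Pow(Add(l, Mul(Rational(1, 2), Pow(l, -1))), 2))
Pow(Function('P')(x), -1) = Pow(Mul(Rational(1, 4), Pow(Rational(-52156, 134463), -2), Pow(Add(1, Mul(2, Pow(Rational(-52156, 134463), 2))), 2)), -1) = Pow(Mul(Rational(1, 4), Rational(18080298369, 2720248336), Pow(Add(1, Mul(2, Rational(2720248336, 18080298369))), 2)), -1) = Pow(Mul(Rational(1, 4), Rational(18080298369, 2720248336), Pow(Add(1, Rational(5440496672, 18080298369)), 2)), -1) = Pow(Mul(Rational(1, 4), Rational(18080298369, 2720248336), Pow(Rational(23520795041, 18080298369), 2)), -1) = Pow(Mul(Rational(1, 4), Rational(18080298369, 2720248336), Rational(553227799360730191681, 326897189112064060161)), -1) = Pow(Rational(553227799360730191681, 196731606210623055936), -1) = Rational(196731606210623055936, 553227799360730191681)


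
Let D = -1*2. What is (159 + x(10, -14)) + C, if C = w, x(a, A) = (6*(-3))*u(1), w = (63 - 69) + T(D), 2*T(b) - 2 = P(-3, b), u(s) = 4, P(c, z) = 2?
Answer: 83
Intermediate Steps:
D = -2
T(b) = 2 (T(b) = 1 + (½)*2 = 1 + 1 = 2)
w = -4 (w = (63 - 69) + 2 = -6 + 2 = -4)
x(a, A) = -72 (x(a, A) = (6*(-3))*4 = -18*4 = -72)
C = -4
(159 + x(10, -14)) + C = (159 - 72) - 4 = 87 - 4 = 83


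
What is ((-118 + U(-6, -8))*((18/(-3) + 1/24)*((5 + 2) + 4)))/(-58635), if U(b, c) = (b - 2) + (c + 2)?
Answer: -17303/117270 ≈ -0.14755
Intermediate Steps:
U(b, c) = b + c (U(b, c) = (-2 + b) + (2 + c) = b + c)
((-118 + U(-6, -8))*((18/(-3) + 1/24)*((5 + 2) + 4)))/(-58635) = ((-118 + (-6 - 8))*((18/(-3) + 1/24)*((5 + 2) + 4)))/(-58635) = ((-118 - 14)*((18*(-⅓) + 1*(1/24))*(7 + 4)))*(-1/58635) = -132*(-6 + 1/24)*11*(-1/58635) = -(-1573)*11/2*(-1/58635) = -132*(-1573/24)*(-1/58635) = (17303/2)*(-1/58635) = -17303/117270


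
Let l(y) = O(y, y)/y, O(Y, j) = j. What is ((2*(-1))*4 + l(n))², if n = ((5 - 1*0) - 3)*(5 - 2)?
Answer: 49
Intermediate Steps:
n = 6 (n = ((5 + 0) - 3)*3 = (5 - 3)*3 = 2*3 = 6)
l(y) = 1 (l(y) = y/y = 1)
((2*(-1))*4 + l(n))² = ((2*(-1))*4 + 1)² = (-2*4 + 1)² = (-8 + 1)² = (-7)² = 49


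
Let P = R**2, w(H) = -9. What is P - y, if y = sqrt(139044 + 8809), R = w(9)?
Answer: 81 - sqrt(147853) ≈ -303.52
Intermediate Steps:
R = -9
y = sqrt(147853) ≈ 384.52
P = 81 (P = (-9)**2 = 81)
P - y = 81 - sqrt(147853)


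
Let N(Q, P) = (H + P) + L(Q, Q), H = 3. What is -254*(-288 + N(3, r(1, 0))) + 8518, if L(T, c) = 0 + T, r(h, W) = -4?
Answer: 81162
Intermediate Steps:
L(T, c) = T
N(Q, P) = 3 + P + Q (N(Q, P) = (3 + P) + Q = 3 + P + Q)
-254*(-288 + N(3, r(1, 0))) + 8518 = -254*(-288 + (3 - 4 + 3)) + 8518 = -254*(-288 + 2) + 8518 = -254*(-286) + 8518 = 72644 + 8518 = 81162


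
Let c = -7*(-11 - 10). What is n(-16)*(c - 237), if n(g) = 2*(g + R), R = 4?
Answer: 2160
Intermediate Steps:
c = 147 (c = -7*(-21) = 147)
n(g) = 8 + 2*g (n(g) = 2*(g + 4) = 2*(4 + g) = 8 + 2*g)
n(-16)*(c - 237) = (8 + 2*(-16))*(147 - 237) = (8 - 32)*(-90) = -24*(-90) = 2160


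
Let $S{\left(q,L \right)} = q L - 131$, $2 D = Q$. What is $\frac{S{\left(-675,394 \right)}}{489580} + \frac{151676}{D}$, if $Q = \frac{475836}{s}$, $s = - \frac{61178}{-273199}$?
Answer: $- \frac{6376030324422001}{15911095340556780} \approx -0.40073$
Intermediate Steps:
$s = \frac{61178}{273199}$ ($s = \left(-61178\right) \left(- \frac{1}{273199}\right) = \frac{61178}{273199} \approx 0.22393$)
$Q = \frac{64998959682}{30589}$ ($Q = \frac{475836}{\frac{61178}{273199}} = 475836 \cdot \frac{273199}{61178} = \frac{64998959682}{30589} \approx 2.1249 \cdot 10^{6}$)
$D = \frac{32499479841}{30589}$ ($D = \frac{1}{2} \cdot \frac{64998959682}{30589} = \frac{32499479841}{30589} \approx 1.0625 \cdot 10^{6}$)
$S{\left(q,L \right)} = -131 + L q$ ($S{\left(q,L \right)} = L q - 131 = -131 + L q$)
$\frac{S{\left(-675,394 \right)}}{489580} + \frac{151676}{D} = \frac{-131 + 394 \left(-675\right)}{489580} + \frac{151676}{\frac{32499479841}{30589}} = \left(-131 - 265950\right) \frac{1}{489580} + 151676 \cdot \frac{30589}{32499479841} = \left(-266081\right) \frac{1}{489580} + \frac{4639617164}{32499479841} = - \frac{266081}{489580} + \frac{4639617164}{32499479841} = - \frac{6376030324422001}{15911095340556780}$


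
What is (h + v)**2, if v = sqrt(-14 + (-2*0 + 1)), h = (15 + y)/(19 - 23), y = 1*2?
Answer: 81/16 - 17*I*sqrt(13)/2 ≈ 5.0625 - 30.647*I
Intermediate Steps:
y = 2
h = -17/4 (h = (15 + 2)/(19 - 23) = 17/(-4) = 17*(-1/4) = -17/4 ≈ -4.2500)
v = I*sqrt(13) (v = sqrt(-14 + (0 + 1)) = sqrt(-14 + 1) = sqrt(-13) = I*sqrt(13) ≈ 3.6056*I)
(h + v)**2 = (-17/4 + I*sqrt(13))**2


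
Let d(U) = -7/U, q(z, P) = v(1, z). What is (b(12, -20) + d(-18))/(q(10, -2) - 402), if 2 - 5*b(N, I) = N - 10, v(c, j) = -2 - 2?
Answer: -1/1044 ≈ -0.00095785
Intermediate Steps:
v(c, j) = -4
q(z, P) = -4
b(N, I) = 12/5 - N/5 (b(N, I) = ⅖ - (N - 10)/5 = ⅖ - (-10 + N)/5 = ⅖ + (2 - N/5) = 12/5 - N/5)
(b(12, -20) + d(-18))/(q(10, -2) - 402) = ((12/5 - ⅕*12) - 7/(-18))/(-4 - 402) = ((12/5 - 12/5) - 7*(-1/18))/(-406) = (0 + 7/18)*(-1/406) = (7/18)*(-1/406) = -1/1044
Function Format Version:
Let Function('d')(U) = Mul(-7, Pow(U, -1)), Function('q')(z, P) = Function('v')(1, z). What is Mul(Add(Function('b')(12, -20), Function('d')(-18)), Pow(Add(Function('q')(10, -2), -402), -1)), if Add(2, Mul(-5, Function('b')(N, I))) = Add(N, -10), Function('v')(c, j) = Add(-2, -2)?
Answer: Rational(-1, 1044) ≈ -0.00095785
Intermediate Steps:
Function('v')(c, j) = -4
Function('q')(z, P) = -4
Function('b')(N, I) = Add(Rational(12, 5), Mul(Rational(-1, 5), N)) (Function('b')(N, I) = Add(Rational(2, 5), Mul(Rational(-1, 5), Add(N, -10))) = Add(Rational(2, 5), Mul(Rational(-1, 5), Add(-10, N))) = Add(Rational(2, 5), Add(2, Mul(Rational(-1, 5), N))) = Add(Rational(12, 5), Mul(Rational(-1, 5), N)))
Mul(Add(Function('b')(12, -20), Function('d')(-18)), Pow(Add(Function('q')(10, -2), -402), -1)) = Mul(Add(Add(Rational(12, 5), Mul(Rational(-1, 5), 12)), Mul(-7, Pow(-18, -1))), Pow(Add(-4, -402), -1)) = Mul(Add(Add(Rational(12, 5), Rational(-12, 5)), Mul(-7, Rational(-1, 18))), Pow(-406, -1)) = Mul(Add(0, Rational(7, 18)), Rational(-1, 406)) = Mul(Rational(7, 18), Rational(-1, 406)) = Rational(-1, 1044)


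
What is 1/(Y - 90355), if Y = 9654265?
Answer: 1/9563910 ≈ 1.0456e-7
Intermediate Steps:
1/(Y - 90355) = 1/(9654265 - 90355) = 1/9563910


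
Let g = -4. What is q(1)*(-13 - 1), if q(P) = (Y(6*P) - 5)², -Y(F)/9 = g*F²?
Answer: -23333534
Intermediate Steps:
Y(F) = 36*F² (Y(F) = -(-36)*F² = 36*F²)
q(P) = (-5 + 1296*P²)² (q(P) = (36*(6*P)² - 5)² = (36*(36*P²) - 5)² = (1296*P² - 5)² = (-5 + 1296*P²)²)
q(1)*(-13 - 1) = (-5 + 1296*1²)²*(-13 - 1) = (-5 + 1296*1)²*(-14) = (-5 + 1296)²*(-14) = 1291²*(-14) = 1666681*(-14) = -23333534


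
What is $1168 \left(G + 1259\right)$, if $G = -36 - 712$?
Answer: $596848$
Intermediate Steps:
$G = -748$ ($G = -36 - 712 = -748$)
$1168 \left(G + 1259\right) = 1168 \left(-748 + 1259\right) = 1168 \cdot 511 = 596848$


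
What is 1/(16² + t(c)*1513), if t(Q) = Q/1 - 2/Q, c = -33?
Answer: -33/1636183 ≈ -2.0169e-5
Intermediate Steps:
t(Q) = Q - 2/Q (t(Q) = Q*1 - 2/Q = Q - 2/Q)
1/(16² + t(c)*1513) = 1/(16² + (-33 - 2/(-33))*1513) = 1/(256 + (-33 - 2*(-1/33))*1513) = 1/(256 + (-33 + 2/33)*1513) = 1/(256 - 1087/33*1513) = 1/(256 - 1644631/33) = 1/(-1636183/33) = -33/1636183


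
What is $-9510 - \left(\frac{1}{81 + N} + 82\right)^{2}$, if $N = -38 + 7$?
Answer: $- \frac{40593201}{2500} \approx -16237.0$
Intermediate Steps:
$N = -31$
$-9510 - \left(\frac{1}{81 + N} + 82\right)^{2} = -9510 - \left(\frac{1}{81 - 31} + 82\right)^{2} = -9510 - \left(\frac{1}{50} + 82\right)^{2} = -9510 - \left(\frac{4101}{50}\right)^{2} = -9510 - \frac{16818201}{2500} = - \frac{40593201}{2500}$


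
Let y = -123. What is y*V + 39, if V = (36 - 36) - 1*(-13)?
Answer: -1560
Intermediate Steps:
V = 13 (V = 0 + 13 = 13)
y*V + 39 = -123*13 + 39 = -1599 + 39 = -1560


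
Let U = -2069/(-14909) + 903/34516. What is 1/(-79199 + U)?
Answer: -514599044/40755644809325 ≈ -1.2626e-5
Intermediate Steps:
U = 84876431/514599044 (U = -2069*(-1/14909) + 903*(1/34516) = 2069/14909 + 903/34516 = 84876431/514599044 ≈ 0.16494)
1/(-79199 + U) = 1/(-79199 + 84876431/514599044) = 1/(-40755644809325/514599044) = -514599044/40755644809325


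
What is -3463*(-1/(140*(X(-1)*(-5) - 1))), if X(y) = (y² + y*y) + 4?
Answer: -3463/4340 ≈ -0.79793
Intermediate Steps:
X(y) = 4 + 2*y² (X(y) = (y² + y²) + 4 = 2*y² + 4 = 4 + 2*y²)
-3463*(-1/(140*(X(-1)*(-5) - 1))) = -3463*(-1/(140*((4 + 2*(-1)²)*(-5) - 1))) = -3463*(-1/(140*((4 + 2*1)*(-5) - 1))) = -3463*(-1/(140*((4 + 2)*(-5) - 1))) = -3463*(-1/(140*(6*(-5) - 1))) = -3463*(-1/(140*(-30 - 1))) = -3463/(-31*(-7)*20) = -3463/(217*20) = -3463/4340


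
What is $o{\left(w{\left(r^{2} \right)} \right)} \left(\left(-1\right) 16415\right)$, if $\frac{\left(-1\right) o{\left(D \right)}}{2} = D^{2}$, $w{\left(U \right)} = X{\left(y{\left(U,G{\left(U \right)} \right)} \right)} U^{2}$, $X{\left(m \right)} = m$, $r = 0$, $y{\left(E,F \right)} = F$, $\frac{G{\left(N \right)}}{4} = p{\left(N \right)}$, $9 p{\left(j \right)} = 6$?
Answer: $0$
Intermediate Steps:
$p{\left(j \right)} = \frac{2}{3}$ ($p{\left(j \right)} = \frac{1}{9} \cdot 6 = \frac{2}{3}$)
$G{\left(N \right)} = \frac{8}{3}$ ($G{\left(N \right)} = 4 \cdot \frac{2}{3} = \frac{8}{3}$)
$w{\left(U \right)} = \frac{8 U^{2}}{3}$
$o{\left(D \right)} = - 2 D^{2}$
$o{\left(w{\left(r^{2} \right)} \right)} \left(\left(-1\right) 16415\right) = - 2 \left(\frac{8 \left(0^{2}\right)^{2}}{3}\right)^{2} \left(\left(-1\right) 16415\right) = - 2 \left(\frac{8 \cdot 0^{2}}{3}\right)^{2} \left(-16415\right) = - 2 \left(\frac{8}{3} \cdot 0\right)^{2} \left(-16415\right) = - 2 \cdot 0^{2} \left(-16415\right) = \left(-2\right) 0 \left(-16415\right) = 0 \left(-16415\right) = 0$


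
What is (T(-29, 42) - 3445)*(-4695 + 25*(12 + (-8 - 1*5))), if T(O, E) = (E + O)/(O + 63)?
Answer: 276396120/17 ≈ 1.6259e+7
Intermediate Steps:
T(O, E) = (E + O)/(63 + O)
(T(-29, 42) - 3445)*(-4695 + 25*(12 + (-8 - 1*5))) = ((42 - 29)/(63 - 29) - 3445)*(-4695 + 25*(12 + (-8 - 1*5))) = (13/34 - 3445)*(-4695 + 25*(12 + (-8 - 5))) = ((1/34)*13 - 3445)*(-4695 + 25*(12 - 13)) = (13/34 - 3445)*(-4695 + 25*(-1)) = -117117*(-4695 - 25)/34 = -117117/34*(-4720) = 276396120/17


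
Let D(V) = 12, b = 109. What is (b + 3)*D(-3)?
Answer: 1344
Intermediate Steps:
(b + 3)*D(-3) = (109 + 3)*12 = 112*12 = 1344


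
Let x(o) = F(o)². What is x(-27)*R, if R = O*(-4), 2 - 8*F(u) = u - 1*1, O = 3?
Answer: -675/4 ≈ -168.75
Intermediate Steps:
F(u) = 3/8 - u/8 (F(u) = ¼ - (u - 1*1)/8 = ¼ - (u - 1)/8 = ¼ - (-1 + u)/8 = ¼ + (⅛ - u/8) = 3/8 - u/8)
x(o) = (3/8 - o/8)²
R = -12 (R = 3*(-4) = -12)
x(-27)*R = ((-3 - 27)²/64)*(-12) = ((1/64)*(-30)²)*(-12) = ((1/64)*900)*(-12) = (225/16)*(-12) = -675/4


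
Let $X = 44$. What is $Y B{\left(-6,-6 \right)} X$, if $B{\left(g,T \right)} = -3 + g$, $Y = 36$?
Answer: $-14256$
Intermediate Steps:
$Y B{\left(-6,-6 \right)} X = 36 \left(-3 - 6\right) 44 = 36 \left(-9\right) 44 = \left(-324\right) 44 = -14256$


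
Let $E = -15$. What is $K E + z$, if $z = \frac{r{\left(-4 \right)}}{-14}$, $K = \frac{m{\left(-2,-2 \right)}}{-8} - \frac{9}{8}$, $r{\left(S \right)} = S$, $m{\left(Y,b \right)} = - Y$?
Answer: $\frac{1171}{56} \approx 20.911$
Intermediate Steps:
$K = - \frac{11}{8}$ ($K = \frac{\left(-1\right) \left(-2\right)}{-8} - \frac{9}{8} = 2 \left(- \frac{1}{8}\right) - \frac{9}{8} = - \frac{1}{4} - \frac{9}{8} = - \frac{11}{8} \approx -1.375$)
$z = \frac{2}{7}$ ($z = - \frac{4}{-14} = \left(-4\right) \left(- \frac{1}{14}\right) = \frac{2}{7} \approx 0.28571$)
$K E + z = \left(- \frac{11}{8}\right) \left(-15\right) + \frac{2}{7} = \frac{165}{8} + \frac{2}{7} = \frac{1171}{56}$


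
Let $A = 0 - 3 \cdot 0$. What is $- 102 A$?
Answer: $0$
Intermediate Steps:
$A = 0$ ($A = 0 - 0 = 0 + 0 = 0$)
$- 102 A = \left(-102\right) 0 = 0$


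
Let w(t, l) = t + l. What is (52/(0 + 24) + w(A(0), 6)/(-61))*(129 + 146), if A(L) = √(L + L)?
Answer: 208175/366 ≈ 568.78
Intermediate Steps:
A(L) = √2*√L (A(L) = √(2*L) = √2*√L)
w(t, l) = l + t
(52/(0 + 24) + w(A(0), 6)/(-61))*(129 + 146) = (52/(0 + 24) + (6 + √2*√0)/(-61))*(129 + 146) = (52/24 + (6 + √2*0)*(-1/61))*275 = (52*(1/24) + (6 + 0)*(-1/61))*275 = (13/6 + 6*(-1/61))*275 = (13/6 - 6/61)*275 = (757/366)*275 = 208175/366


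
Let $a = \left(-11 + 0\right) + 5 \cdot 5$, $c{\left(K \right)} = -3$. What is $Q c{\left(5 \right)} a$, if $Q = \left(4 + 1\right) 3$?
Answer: $-630$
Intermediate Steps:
$Q = 15$ ($Q = 5 \cdot 3 = 15$)
$a = 14$ ($a = -11 + 25 = 14$)
$Q c{\left(5 \right)} a = 15 \left(-3\right) 14 = \left(-45\right) 14 = -630$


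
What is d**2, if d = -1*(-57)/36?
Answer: 361/144 ≈ 2.5069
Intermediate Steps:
d = 19/12 (d = 57*(1/36) = 19/12 ≈ 1.5833)
d**2 = (19/12)**2 = 361/144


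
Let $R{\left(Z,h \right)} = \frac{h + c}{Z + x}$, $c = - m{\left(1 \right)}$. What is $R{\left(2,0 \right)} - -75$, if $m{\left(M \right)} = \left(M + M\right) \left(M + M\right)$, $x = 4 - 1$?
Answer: $\frac{371}{5} \approx 74.2$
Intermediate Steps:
$x = 3$ ($x = 4 - 1 = 3$)
$m{\left(M \right)} = 4 M^{2}$ ($m{\left(M \right)} = 2 M 2 M = 4 M^{2}$)
$c = -4$ ($c = - 4 \cdot 1^{2} = - 4 \cdot 1 = \left(-1\right) 4 = -4$)
$R{\left(Z,h \right)} = \frac{-4 + h}{3 + Z}$ ($R{\left(Z,h \right)} = \frac{h - 4}{Z + 3} = \frac{-4 + h}{3 + Z}$)
$R{\left(2,0 \right)} - -75 = \frac{-4 + 0}{3 + 2} - -75 = \frac{1}{5} \left(-4\right) + 75 = - \frac{4}{5} + 75 = \frac{371}{5}$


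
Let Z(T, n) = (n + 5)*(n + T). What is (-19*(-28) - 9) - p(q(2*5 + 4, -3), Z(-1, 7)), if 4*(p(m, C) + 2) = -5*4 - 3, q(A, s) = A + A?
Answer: 2123/4 ≈ 530.75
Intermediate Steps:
Z(T, n) = (5 + n)*(T + n)
q(A, s) = 2*A
p(m, C) = -31/4 (p(m, C) = -2 + (-5*4 - 3)/4 = -2 + (-20 - 3)/4 = -2 + (1/4)*(-23) = -2 - 23/4 = -31/4)
(-19*(-28) - 9) - p(q(2*5 + 4, -3), Z(-1, 7)) = (-19*(-28) - 9) - 1*(-31/4) = (532 - 9) + 31/4 = 523 + 31/4 = 2123/4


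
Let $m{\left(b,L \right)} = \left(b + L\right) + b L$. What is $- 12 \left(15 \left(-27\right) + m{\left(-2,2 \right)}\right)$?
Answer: $4908$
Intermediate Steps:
$m{\left(b,L \right)} = L + b + L b$ ($m{\left(b,L \right)} = \left(L + b\right) + L b = L + b + L b$)
$- 12 \left(15 \left(-27\right) + m{\left(-2,2 \right)}\right) = - 12 \left(15 \left(-27\right) + \left(2 - 2 + 2 \left(-2\right)\right)\right) = - 12 \left(-405 - 4\right) = \left(-12\right) \left(-409\right) = 4908$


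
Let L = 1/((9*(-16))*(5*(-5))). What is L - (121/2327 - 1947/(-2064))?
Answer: -179215457/180109800 ≈ -0.99503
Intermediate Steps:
L = 1/3600 (L = 1/(-144*(-25)) = 1/3600 ≈ 0.00027778)
L - (121/2327 - 1947/(-2064)) = 1/3600 - (121/2327 - 1947/(-2064)) = 1/3600 - (121*(1/2327) - 1947*(-1/2064)) = 1/3600 - (121/2327 + 649/688) = 1/3600 - 1*1593471/1600976 = 1/3600 - 1593471/1600976 = -179215457/180109800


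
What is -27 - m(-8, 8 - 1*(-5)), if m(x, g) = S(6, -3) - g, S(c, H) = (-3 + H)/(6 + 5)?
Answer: -148/11 ≈ -13.455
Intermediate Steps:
S(c, H) = -3/11 + H/11 (S(c, H) = (-3 + H)/11 = (-3 + H)*(1/11) = -3/11 + H/11)
m(x, g) = -6/11 - g (m(x, g) = (-3/11 + (1/11)*(-3)) - g = (-3/11 - 3/11) - g = -6/11 - g)
-27 - m(-8, 8 - 1*(-5)) = -27 - (-6/11 - (8 - 1*(-5))) = -27 - (-6/11 - (8 + 5)) = -27 - (-6/11 - 1*13) = -27 - (-6/11 - 13) = -27 - 1*(-149/11) = -27 + 149/11 = -148/11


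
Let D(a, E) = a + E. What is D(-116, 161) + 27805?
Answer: 27850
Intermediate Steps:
D(a, E) = E + a
D(-116, 161) + 27805 = (161 - 116) + 27805 = 45 + 27805 = 27850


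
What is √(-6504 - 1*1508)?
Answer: 2*I*√2003 ≈ 89.51*I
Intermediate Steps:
√(-6504 - 1*1508) = √(-6504 - 1508) = √(-8012) = 2*I*√2003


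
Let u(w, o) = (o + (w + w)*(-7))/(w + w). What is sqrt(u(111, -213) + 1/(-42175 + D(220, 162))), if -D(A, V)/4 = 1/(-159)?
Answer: I*sqrt(1959982624541262590)/496230754 ≈ 2.8213*I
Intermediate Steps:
D(A, V) = 4/159 (D(A, V) = -4/(-159) = -4*(-1/159) = 4/159)
u(w, o) = (o - 14*w)/(2*w) (u(w, o) = (o + (2*w)*(-7))/((2*w)) = (o - 14*w)*(1/(2*w)) = (o - 14*w)/(2*w))
sqrt(u(111, -213) + 1/(-42175 + D(220, 162))) = sqrt((-7 + (1/2)*(-213)/111) + 1/(-42175 + 4/159)) = sqrt((-7 + (1/2)*(-213)*(1/111)) + 1/(-6705821/159)) = sqrt((-7 - 71/74) - 159/6705821) = sqrt(-589/74 - 159/6705821) = sqrt(-3949740335/496230754) = I*sqrt(1959982624541262590)/496230754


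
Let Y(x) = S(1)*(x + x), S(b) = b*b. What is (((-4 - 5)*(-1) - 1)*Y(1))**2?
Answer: 256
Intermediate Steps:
S(b) = b**2
Y(x) = 2*x (Y(x) = 1**2*(x + x) = 1*(2*x) = 2*x)
(((-4 - 5)*(-1) - 1)*Y(1))**2 = (((-4 - 5)*(-1) - 1)*(2*1))**2 = ((-9*(-1) - 1)*2)**2 = ((9 - 1)*2)**2 = (8*2)**2 = 16**2 = 256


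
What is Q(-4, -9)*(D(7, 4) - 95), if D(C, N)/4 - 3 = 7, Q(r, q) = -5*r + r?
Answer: -880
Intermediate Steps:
Q(r, q) = -4*r
D(C, N) = 40 (D(C, N) = 12 + 4*7 = 12 + 28 = 40)
Q(-4, -9)*(D(7, 4) - 95) = (-4*(-4))*(40 - 95) = 16*(-55) = -880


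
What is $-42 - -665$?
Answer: $623$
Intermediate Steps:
$-42 - -665 = -42 + 665 = 623$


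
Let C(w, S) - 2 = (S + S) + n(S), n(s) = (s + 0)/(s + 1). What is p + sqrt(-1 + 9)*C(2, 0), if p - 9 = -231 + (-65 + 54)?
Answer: -233 + 4*sqrt(2) ≈ -227.34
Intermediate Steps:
n(s) = s/(1 + s)
p = -233 (p = 9 + (-231 + (-65 + 54)) = 9 + (-231 - 11) = 9 - 242 = -233)
C(w, S) = 2 + 2*S + S/(1 + S) (C(w, S) = 2 + ((S + S) + S/(1 + S)) = 2 + (2*S + S/(1 + S)) = 2 + 2*S + S/(1 + S))
p + sqrt(-1 + 9)*C(2, 0) = -233 + sqrt(-1 + 9)*(2 + 2*0 + 0/(1 + 0)) = -233 + sqrt(8)*(2 + 0 + 0/1) = -233 + (2*sqrt(2))*(2 + 0 + 0*1) = -233 + (2*sqrt(2))*(2 + 0 + 0) = -233 + (2*sqrt(2))*2 = -233 + 4*sqrt(2)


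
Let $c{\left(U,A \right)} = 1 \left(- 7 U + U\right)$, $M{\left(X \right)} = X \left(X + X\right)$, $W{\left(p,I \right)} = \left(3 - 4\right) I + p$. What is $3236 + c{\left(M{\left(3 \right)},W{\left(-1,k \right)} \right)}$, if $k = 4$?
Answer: $3128$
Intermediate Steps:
$W{\left(p,I \right)} = p - I$ ($W{\left(p,I \right)} = \left(3 - 4\right) I + p = - I + p = p - I$)
$M{\left(X \right)} = 2 X^{2}$ ($M{\left(X \right)} = X 2 X = 2 X^{2}$)
$c{\left(U,A \right)} = - 6 U$ ($c{\left(U,A \right)} = 1 \left(- 6 U\right) = - 6 U$)
$3236 + c{\left(M{\left(3 \right)},W{\left(-1,k \right)} \right)} = 3236 - 6 \cdot 2 \cdot 3^{2} = 3236 - 6 \cdot 2 \cdot 9 = 3236 - 108 = 3128$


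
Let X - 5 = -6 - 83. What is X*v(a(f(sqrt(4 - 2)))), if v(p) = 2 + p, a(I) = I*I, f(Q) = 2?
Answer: -504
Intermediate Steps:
a(I) = I**2
X = -84 (X = 5 + (-6 - 83) = 5 - 89 = -84)
X*v(a(f(sqrt(4 - 2)))) = -84*(2 + 2**2) = -84*(2 + 4) = -84*6 = -504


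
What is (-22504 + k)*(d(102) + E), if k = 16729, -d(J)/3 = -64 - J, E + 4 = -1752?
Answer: 7264950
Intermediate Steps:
E = -1756 (E = -4 - 1752 = -1756)
d(J) = 192 + 3*J (d(J) = -3*(-64 - J) = 192 + 3*J)
(-22504 + k)*(d(102) + E) = (-22504 + 16729)*((192 + 3*102) - 1756) = -5775*((192 + 306) - 1756) = -5775*(498 - 1756) = -5775*(-1258) = 7264950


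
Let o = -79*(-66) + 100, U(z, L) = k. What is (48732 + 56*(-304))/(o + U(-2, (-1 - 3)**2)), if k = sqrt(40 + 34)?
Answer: 84248156/14119261 - 15854*sqrt(74)/14119261 ≈ 5.9572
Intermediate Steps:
k = sqrt(74) ≈ 8.6023
U(z, L) = sqrt(74)
o = 5314 (o = 5214 + 100 = 5314)
(48732 + 56*(-304))/(o + U(-2, (-1 - 3)**2)) = (48732 + 56*(-304))/(5314 + sqrt(74)) = (48732 - 17024)/(5314 + sqrt(74)) = 31708/(5314 + sqrt(74))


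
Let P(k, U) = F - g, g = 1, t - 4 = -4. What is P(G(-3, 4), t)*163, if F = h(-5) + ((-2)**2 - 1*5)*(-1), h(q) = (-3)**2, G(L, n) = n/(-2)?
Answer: 1467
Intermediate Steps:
G(L, n) = -n/2 (G(L, n) = n*(-1/2) = -n/2)
t = 0 (t = 4 - 4 = 0)
h(q) = 9
F = 10 (F = 9 + ((-2)**2 - 1*5)*(-1) = 9 + (4 - 5)*(-1) = 9 - 1*(-1) = 9 + 1 = 10)
P(k, U) = 9 (P(k, U) = 10 - 1*1 = 10 - 1 = 9)
P(G(-3, 4), t)*163 = 9*163 = 1467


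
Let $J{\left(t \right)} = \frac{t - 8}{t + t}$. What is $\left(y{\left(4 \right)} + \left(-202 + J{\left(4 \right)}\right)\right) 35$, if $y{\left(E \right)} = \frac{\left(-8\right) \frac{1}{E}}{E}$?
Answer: $-7105$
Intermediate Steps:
$J{\left(t \right)} = \frac{-8 + t}{2 t}$
$y{\left(E \right)} = - \frac{8}{E^{2}}$
$\left(y{\left(4 \right)} + \left(-202 + J{\left(4 \right)}\right)\right) 35 = \left(- \frac{8}{16} - \left(202 - \frac{-8 + 4}{2 \cdot 4}\right)\right) 35 = \left(\left(-8\right) \frac{1}{16} - \left(202 - - \frac{1}{2}\right)\right) 35 = \left(- \frac{1}{2} - \frac{405}{2}\right) 35 = \left(-203\right) 35 = -7105$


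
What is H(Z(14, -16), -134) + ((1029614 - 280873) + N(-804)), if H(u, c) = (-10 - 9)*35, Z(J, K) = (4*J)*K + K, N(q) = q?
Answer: 747272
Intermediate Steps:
Z(J, K) = K + 4*J*K (Z(J, K) = 4*J*K + K = K + 4*J*K)
H(u, c) = -665 (H(u, c) = -19*35 = -665)
H(Z(14, -16), -134) + ((1029614 - 280873) + N(-804)) = -665 + ((1029614 - 280873) - 804) = -665 + (748741 - 804) = -665 + 747937 = 747272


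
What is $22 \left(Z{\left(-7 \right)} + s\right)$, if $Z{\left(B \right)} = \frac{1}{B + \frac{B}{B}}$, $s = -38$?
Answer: $- \frac{2519}{3} \approx -839.67$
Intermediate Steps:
$Z{\left(B \right)} = \frac{1}{1 + B}$ ($Z{\left(B \right)} = \frac{1}{B + 1} = \frac{1}{1 + B}$)
$22 \left(Z{\left(-7 \right)} + s\right) = 22 \left(\frac{1}{1 - 7} - 38\right) = 22 \left(\frac{1}{-6} - 38\right) = 22 \left(- \frac{1}{6} - 38\right) = 22 \left(- \frac{229}{6}\right) = - \frac{2519}{3}$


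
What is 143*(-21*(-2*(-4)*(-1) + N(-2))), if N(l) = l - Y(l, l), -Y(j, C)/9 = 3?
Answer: -51051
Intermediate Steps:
Y(j, C) = -27 (Y(j, C) = -9*3 = -27)
N(l) = 27 + l (N(l) = l - 1*(-27) = l + 27 = 27 + l)
143*(-21*(-2*(-4)*(-1) + N(-2))) = 143*(-21*(-2*(-4)*(-1) + (27 - 2))) = 143*(-21*(8*(-1) + 25)) = 143*(-21*(-8 + 25)) = 143*(-21*17) = 143*(-357) = -51051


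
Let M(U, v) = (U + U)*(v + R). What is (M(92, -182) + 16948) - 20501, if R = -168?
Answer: -67953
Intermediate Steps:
M(U, v) = 2*U*(-168 + v) (M(U, v) = (U + U)*(v - 168) = (2*U)*(-168 + v) = 2*U*(-168 + v))
(M(92, -182) + 16948) - 20501 = (2*92*(-168 - 182) + 16948) - 20501 = (2*92*(-350) + 16948) - 20501 = (-64400 + 16948) - 20501 = -47452 - 20501 = -67953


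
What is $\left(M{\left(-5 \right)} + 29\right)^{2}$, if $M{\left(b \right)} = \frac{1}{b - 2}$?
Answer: $\frac{40804}{49} \approx 832.73$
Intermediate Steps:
$M{\left(b \right)} = \frac{1}{-2 + b}$
$\left(M{\left(-5 \right)} + 29\right)^{2} = \left(\frac{1}{-2 - 5} + 29\right)^{2} = \left(\frac{1}{-7} + 29\right)^{2} = \left(- \frac{1}{7} + 29\right)^{2} = \left(\frac{202}{7}\right)^{2} = \frac{40804}{49}$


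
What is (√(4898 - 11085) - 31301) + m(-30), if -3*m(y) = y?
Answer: -31291 + I*√6187 ≈ -31291.0 + 78.657*I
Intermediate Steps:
m(y) = -y/3
(√(4898 - 11085) - 31301) + m(-30) = (√(4898 - 11085) - 31301) - ⅓*(-30) = (√(-6187) - 31301) + 10 = (I*√6187 - 31301) + 10 = (-31301 + I*√6187) + 10 = -31291 + I*√6187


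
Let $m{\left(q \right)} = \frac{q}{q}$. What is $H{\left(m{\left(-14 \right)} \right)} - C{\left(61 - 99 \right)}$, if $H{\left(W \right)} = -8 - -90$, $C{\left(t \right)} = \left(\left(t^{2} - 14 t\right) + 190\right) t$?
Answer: $82390$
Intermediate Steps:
$m{\left(q \right)} = 1$
$C{\left(t \right)} = t \left(190 + t^{2} - 14 t\right)$ ($C{\left(t \right)} = \left(190 + t^{2} - 14 t\right) t = t \left(190 + t^{2} - 14 t\right)$)
$H{\left(W \right)} = 82$ ($H{\left(W \right)} = -8 + 90 = 82$)
$H{\left(m{\left(-14 \right)} \right)} - C{\left(61 - 99 \right)} = 82 - \left(61 - 99\right) \left(190 + \left(61 - 99\right)^{2} - 14 \left(61 - 99\right)\right) = 82 - - 38 \left(190 + \left(-38\right)^{2} - -532\right) = 82 - - 38 \left(190 + 1444 + 532\right) = 82 - \left(-38\right) 2166 = 82 - -82308 = 82 + 82308 = 82390$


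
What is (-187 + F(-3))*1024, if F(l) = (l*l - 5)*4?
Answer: -175104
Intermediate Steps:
F(l) = -20 + 4*l**2 (F(l) = (l**2 - 5)*4 = (-5 + l**2)*4 = -20 + 4*l**2)
(-187 + F(-3))*1024 = (-187 + (-20 + 4*(-3)**2))*1024 = (-187 + (-20 + 4*9))*1024 = (-187 + (-20 + 36))*1024 = (-187 + 16)*1024 = -171*1024 = -175104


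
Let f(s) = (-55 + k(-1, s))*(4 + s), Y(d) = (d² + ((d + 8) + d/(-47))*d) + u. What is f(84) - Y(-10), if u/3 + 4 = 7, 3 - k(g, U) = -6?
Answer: -196219/47 ≈ -4174.9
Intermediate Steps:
k(g, U) = 9 (k(g, U) = 3 - 1*(-6) = 3 + 6 = 9)
u = 9 (u = -12 + 3*7 = -12 + 21 = 9)
Y(d) = 9 + d² + d*(8 + 46*d/47) (Y(d) = (d² + ((d + 8) + d/(-47))*d) + 9 = (d² + ((8 + d) + d*(-1/47))*d) + 9 = (d² + ((8 + d) - d/47)*d) + 9 = (d² + (8 + 46*d/47)*d) + 9 = (d² + d*(8 + 46*d/47)) + 9 = 9 + d² + d*(8 + 46*d/47))
f(s) = -184 - 46*s (f(s) = (-55 + 9)*(4 + s) = -46*(4 + s) = -184 - 46*s)
f(84) - Y(-10) = (-184 - 46*84) - (9 + 8*(-10) + (93/47)*(-10)²) = (-184 - 3864) - (9 - 80 + (93/47)*100) = -4048 - (9 - 80 + 9300/47) = -4048 - 1*5963/47 = -4048 - 5963/47 = -196219/47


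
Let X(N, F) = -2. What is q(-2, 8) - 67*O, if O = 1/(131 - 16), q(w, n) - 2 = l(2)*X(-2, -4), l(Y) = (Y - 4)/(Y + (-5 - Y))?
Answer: 71/115 ≈ 0.61739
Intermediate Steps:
l(Y) = ⅘ - Y/5 (l(Y) = (-4 + Y)/(-5) = (-4 + Y)*(-⅕) = ⅘ - Y/5)
q(w, n) = 6/5 (q(w, n) = 2 + (⅘ - ⅕*2)*(-2) = 2 + (⅘ - ⅖)*(-2) = 2 + (⅖)*(-2) = 2 - ⅘ = 6/5)
O = 1/115 ≈ 0.0086956
q(-2, 8) - 67*O = 6/5 - 67*1/115 = 6/5 - 67/115 = 71/115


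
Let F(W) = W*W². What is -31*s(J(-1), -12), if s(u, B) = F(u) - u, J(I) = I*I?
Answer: 0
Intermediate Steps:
F(W) = W³
J(I) = I²
s(u, B) = u³ - u
-31*s(J(-1), -12) = -31*(((-1)²)³ - 1*(-1)²) = -31*(1³ - 1*1) = -31*(1 - 1) = -31*0 = 0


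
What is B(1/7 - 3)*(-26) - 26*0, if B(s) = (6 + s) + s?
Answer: -52/7 ≈ -7.4286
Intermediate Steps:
B(s) = 6 + 2*s
B(1/7 - 3)*(-26) - 26*0 = (6 + 2*(1/7 - 3))*(-26) - 26*0 = (6 + 2*(1/7 - 3))*(-26) + 0 = (6 + 2*(-20/7))*(-26) + 0 = (6 - 40/7)*(-26) + 0 = (2/7)*(-26) + 0 = -52/7 + 0 = -52/7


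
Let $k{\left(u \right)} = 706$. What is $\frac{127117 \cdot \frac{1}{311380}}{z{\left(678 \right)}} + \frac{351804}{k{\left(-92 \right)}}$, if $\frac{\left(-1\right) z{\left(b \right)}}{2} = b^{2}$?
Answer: $\frac{50355959399799379}{101054301167520} \approx 498.31$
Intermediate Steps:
$z{\left(b \right)} = - 2 b^{2}$
$\frac{127117 \cdot \frac{1}{311380}}{z{\left(678 \right)}} + \frac{351804}{k{\left(-92 \right)}} = \frac{127117 \cdot \frac{1}{311380}}{\left(-2\right) 678^{2}} + \frac{351804}{706} = \frac{127117 \cdot \frac{1}{311380}}{\left(-2\right) 459684} + 351804 \cdot \frac{1}{706} = \frac{127117}{311380 \left(-919368\right)} + \frac{175902}{353} = \frac{127117}{311380} \left(- \frac{1}{919368}\right) + \frac{175902}{353} = - \frac{127117}{286272807840} + \frac{175902}{353} = \frac{50355959399799379}{101054301167520}$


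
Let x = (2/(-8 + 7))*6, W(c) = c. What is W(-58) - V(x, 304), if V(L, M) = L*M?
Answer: 3590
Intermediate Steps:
x = -12 (x = (2/(-1))*6 = (2*(-1))*6 = -2*6 = -12)
W(-58) - V(x, 304) = -58 - (-12)*304 = -58 - 1*(-3648) = -58 + 3648 = 3590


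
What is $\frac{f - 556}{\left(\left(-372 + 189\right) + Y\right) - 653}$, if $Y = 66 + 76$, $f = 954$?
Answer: $- \frac{199}{347} \approx -0.57349$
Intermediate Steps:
$Y = 142$
$\frac{f - 556}{\left(\left(-372 + 189\right) + Y\right) - 653} = \frac{954 - 556}{\left(\left(-372 + 189\right) + 142\right) - 653} = \frac{1}{\left(-183 + 142\right) - 653} \cdot 398 = \frac{1}{-41 - 653} \cdot 398 = \frac{1}{-694} \cdot 398 = \left(- \frac{1}{694}\right) 398 = - \frac{199}{347}$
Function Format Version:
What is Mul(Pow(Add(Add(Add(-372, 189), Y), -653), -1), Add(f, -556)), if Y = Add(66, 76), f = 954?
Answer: Rational(-199, 347) ≈ -0.57349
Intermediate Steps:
Y = 142
Mul(Pow(Add(Add(Add(-372, 189), Y), -653), -1), Add(f, -556)) = Mul(Pow(Add(Add(Add(-372, 189), 142), -653), -1), Add(954, -556)) = Mul(Pow(Add(Add(-183, 142), -653), -1), 398) = Mul(Pow(Add(-41, -653), -1), 398) = Mul(Pow(-694, -1), 398) = Mul(Rational(-1, 694), 398) = Rational(-199, 347)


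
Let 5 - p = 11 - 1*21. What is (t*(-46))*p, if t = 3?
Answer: -2070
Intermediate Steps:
p = 15 (p = 5 - (11 - 1*21) = 5 - (11 - 21) = 5 - 1*(-10) = 5 + 10 = 15)
(t*(-46))*p = (3*(-46))*15 = -138*15 = -2070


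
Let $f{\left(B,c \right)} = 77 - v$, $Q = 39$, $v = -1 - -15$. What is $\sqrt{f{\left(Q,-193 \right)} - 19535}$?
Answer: $4 i \sqrt{1217} \approx 139.54 i$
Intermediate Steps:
$v = 14$ ($v = -1 + 15 = 14$)
$f{\left(B,c \right)} = 63$ ($f{\left(B,c \right)} = 77 - 14 = 63$)
$\sqrt{f{\left(Q,-193 \right)} - 19535} = \sqrt{63 - 19535} = \sqrt{-19472} = 4 i \sqrt{1217}$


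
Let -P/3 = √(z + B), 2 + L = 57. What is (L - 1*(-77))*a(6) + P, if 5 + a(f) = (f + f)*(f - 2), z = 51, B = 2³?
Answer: 5676 - 3*√59 ≈ 5653.0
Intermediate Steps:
L = 55 (L = -2 + 57 = 55)
B = 8
a(f) = -5 + 2*f*(-2 + f) (a(f) = -5 + (f + f)*(f - 2) = -5 + (2*f)*(-2 + f) = -5 + 2*f*(-2 + f))
P = -3*√59 (P = -3*√(51 + 8) = -3*√59 ≈ -23.043)
(L - 1*(-77))*a(6) + P = (55 - 1*(-77))*(-5 - 4*6 + 2*6²) - 3*√59 = (55 + 77)*(-5 - 24 + 2*36) - 3*√59 = 132*(-5 - 24 + 72) - 3*√59 = 132*43 - 3*√59 = 5676 - 3*√59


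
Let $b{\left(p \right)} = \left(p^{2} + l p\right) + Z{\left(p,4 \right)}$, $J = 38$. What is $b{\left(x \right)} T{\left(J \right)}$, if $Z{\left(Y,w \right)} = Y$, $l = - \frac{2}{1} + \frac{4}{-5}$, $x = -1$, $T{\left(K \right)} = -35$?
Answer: $-98$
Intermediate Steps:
$l = - \frac{14}{5}$ ($l = \left(-2\right) 1 + 4 \left(- \frac{1}{5}\right) = -2 - \frac{4}{5} = - \frac{14}{5} \approx -2.8$)
$b{\left(p \right)} = p^{2} - \frac{9 p}{5}$ ($b{\left(p \right)} = \left(p^{2} - \frac{14 p}{5}\right) + p = p^{2} - \frac{9 p}{5}$)
$b{\left(x \right)} T{\left(J \right)} = \frac{1}{5} \left(-1\right) \left(-9 + 5 \left(-1\right)\right) \left(-35\right) = \frac{1}{5} \left(-1\right) \left(-9 - 5\right) \left(-35\right) = \frac{1}{5} \left(-1\right) \left(-14\right) \left(-35\right) = \frac{14}{5} \left(-35\right) = -98$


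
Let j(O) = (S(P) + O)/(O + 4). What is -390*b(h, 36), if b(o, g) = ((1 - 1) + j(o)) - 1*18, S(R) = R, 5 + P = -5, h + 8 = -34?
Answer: 123240/19 ≈ 6486.3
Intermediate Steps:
h = -42 (h = -8 - 34 = -42)
P = -10 (P = -5 - 5 = -10)
j(O) = (-10 + O)/(4 + O) (j(O) = (-10 + O)/(O + 4) = (-10 + O)/(4 + O))
b(o, g) = -18 + (-10 + o)/(4 + o) (b(o, g) = ((1 - 1) + (-10 + o)/(4 + o)) - 1*18 = (0 + (-10 + o)/(4 + o)) - 18 = (-10 + o)/(4 + o) - 18 = -18 + (-10 + o)/(4 + o))
-390*b(h, 36) = -390*(-82 - 17*(-42))/(4 - 42) = -390*(-82 + 714)/(-38) = -(-195)*632/19 = -390*(-316/19) = 123240/19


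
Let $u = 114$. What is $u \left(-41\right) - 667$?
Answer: $-5341$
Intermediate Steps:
$u \left(-41\right) - 667 = 114 \left(-41\right) - 667 = -4674 - 667 = -5341$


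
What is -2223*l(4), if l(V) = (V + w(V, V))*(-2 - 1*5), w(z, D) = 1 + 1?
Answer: 93366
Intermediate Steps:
w(z, D) = 2
l(V) = -14 - 7*V (l(V) = (V + 2)*(-2 - 1*5) = (2 + V)*(-2 - 5) = (2 + V)*(-7) = -14 - 7*V)
-2223*l(4) = -2223*(-14 - 7*4) = -2223*(-14 - 28) = -2223*(-42) = 93366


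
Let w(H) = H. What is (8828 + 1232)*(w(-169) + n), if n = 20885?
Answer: 208402960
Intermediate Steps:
(8828 + 1232)*(w(-169) + n) = (8828 + 1232)*(-169 + 20885) = 10060*20716 = 208402960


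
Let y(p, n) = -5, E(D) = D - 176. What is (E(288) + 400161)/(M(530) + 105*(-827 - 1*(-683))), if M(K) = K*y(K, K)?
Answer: -400273/17770 ≈ -22.525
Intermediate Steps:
E(D) = -176 + D
M(K) = -5*K (M(K) = K*(-5) = -5*K)
(E(288) + 400161)/(M(530) + 105*(-827 - 1*(-683))) = ((-176 + 288) + 400161)/(-5*530 + 105*(-827 - 1*(-683))) = (112 + 400161)/(-2650 + 105*(-827 + 683)) = 400273/(-2650 + 105*(-144)) = 400273/(-2650 - 15120) = 400273/(-17770) = 400273*(-1/17770) = -400273/17770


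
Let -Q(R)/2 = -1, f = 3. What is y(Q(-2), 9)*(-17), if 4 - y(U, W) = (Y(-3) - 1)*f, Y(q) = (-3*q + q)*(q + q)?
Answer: -1955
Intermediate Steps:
Q(R) = 2 (Q(R) = -2*(-1) = 2)
Y(q) = -4*q**2 (Y(q) = (-2*q)*(2*q) = -4*q**2)
y(U, W) = 115 (y(U, W) = 4 - (-4*(-3)**2 - 1)*3 = 4 - (-4*9 - 1)*3 = 4 - (-36 - 1)*3 = 4 - (-37)*3 = 4 - 1*(-111) = 4 + 111 = 115)
y(Q(-2), 9)*(-17) = 115*(-17) = -1955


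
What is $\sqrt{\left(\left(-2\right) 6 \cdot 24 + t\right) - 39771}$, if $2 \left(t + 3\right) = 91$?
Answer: $\frac{i \sqrt{160066}}{2} \approx 200.04 i$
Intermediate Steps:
$t = \frac{85}{2}$ ($t = -3 + \frac{1}{2} \cdot 91 = -3 + \frac{91}{2} = \frac{85}{2} \approx 42.5$)
$\sqrt{\left(\left(-2\right) 6 \cdot 24 + t\right) - 39771} = \sqrt{\left(\left(-2\right) 6 \cdot 24 + \frac{85}{2}\right) - 39771} = \sqrt{\left(\left(-12\right) 24 + \frac{85}{2}\right) - 39771} = \sqrt{\left(-288 + \frac{85}{2}\right) - 39771} = \sqrt{- \frac{491}{2} - 39771} = \sqrt{- \frac{80033}{2}} = \frac{i \sqrt{160066}}{2}$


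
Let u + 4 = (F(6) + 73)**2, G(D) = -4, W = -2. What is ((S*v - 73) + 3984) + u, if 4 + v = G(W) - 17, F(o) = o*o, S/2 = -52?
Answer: 18388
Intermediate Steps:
S = -104 (S = 2*(-52) = -104)
F(o) = o**2
v = -25 (v = -4 + (-4 - 17) = -4 - 21 = -25)
u = 11877 (u = -4 + (6**2 + 73)**2 = -4 + (36 + 73)**2 = -4 + 109**2 = -4 + 11881 = 11877)
((S*v - 73) + 3984) + u = ((-104*(-25) - 73) + 3984) + 11877 = ((2600 - 73) + 3984) + 11877 = (2527 + 3984) + 11877 = 6511 + 11877 = 18388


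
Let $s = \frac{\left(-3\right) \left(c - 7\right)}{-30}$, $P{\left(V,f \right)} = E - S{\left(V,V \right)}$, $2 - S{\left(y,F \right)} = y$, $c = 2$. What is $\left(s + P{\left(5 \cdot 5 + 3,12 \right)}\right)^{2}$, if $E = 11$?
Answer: $\frac{5329}{4} \approx 1332.3$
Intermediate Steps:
$S{\left(y,F \right)} = 2 - y$
$P{\left(V,f \right)} = 9 + V$ ($P{\left(V,f \right)} = 11 - \left(2 - V\right) = 11 + \left(-2 + V\right) = 9 + V$)
$s = - \frac{1}{2}$ ($s = \frac{\left(-3\right) \left(2 - 7\right)}{-30} = \left(-3\right) \left(-5\right) \left(- \frac{1}{30}\right) = 15 \left(- \frac{1}{30}\right) = - \frac{1}{2} \approx -0.5$)
$\left(s + P{\left(5 \cdot 5 + 3,12 \right)}\right)^{2} = \left(- \frac{1}{2} + \left(9 + \left(5 \cdot 5 + 3\right)\right)\right)^{2} = \left(- \frac{1}{2} + \left(9 + \left(25 + 3\right)\right)\right)^{2} = \left(- \frac{1}{2} + \left(9 + 28\right)\right)^{2} = \left(- \frac{1}{2} + 37\right)^{2} = \left(\frac{73}{2}\right)^{2} = \frac{5329}{4}$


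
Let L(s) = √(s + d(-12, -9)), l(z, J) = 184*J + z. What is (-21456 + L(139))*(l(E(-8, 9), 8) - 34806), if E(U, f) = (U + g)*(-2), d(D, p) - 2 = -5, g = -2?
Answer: 714785184 - 66628*√34 ≈ 7.1440e+8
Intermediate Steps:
d(D, p) = -3 (d(D, p) = 2 - 5 = -3)
E(U, f) = 4 - 2*U (E(U, f) = (U - 2)*(-2) = (-2 + U)*(-2) = 4 - 2*U)
l(z, J) = z + 184*J
L(s) = √(-3 + s) (L(s) = √(s - 3) = √(-3 + s))
(-21456 + L(139))*(l(E(-8, 9), 8) - 34806) = (-21456 + √(-3 + 139))*(((4 - 2*(-8)) + 184*8) - 34806) = (-21456 + √136)*(((4 + 16) + 1472) - 34806) = (-21456 + 2*√34)*((20 + 1472) - 34806) = (-21456 + 2*√34)*(1492 - 34806) = (-21456 + 2*√34)*(-33314) = 714785184 - 66628*√34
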